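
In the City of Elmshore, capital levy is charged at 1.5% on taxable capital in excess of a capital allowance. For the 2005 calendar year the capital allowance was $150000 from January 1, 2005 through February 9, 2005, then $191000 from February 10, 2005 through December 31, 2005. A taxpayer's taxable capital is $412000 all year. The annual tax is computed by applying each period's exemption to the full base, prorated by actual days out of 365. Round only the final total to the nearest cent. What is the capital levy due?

$3382.40

January 1 – February 9, 2005: 40 days, exemption $150000 → ($412000 − $150000) × 1.5% × 40/365 = $430.6849
February 10 – December 31, 2005: 325 days, exemption $191000 → ($412000 − $191000) × 1.5% × 325/365 = $2951.7123
Total = $3382.3973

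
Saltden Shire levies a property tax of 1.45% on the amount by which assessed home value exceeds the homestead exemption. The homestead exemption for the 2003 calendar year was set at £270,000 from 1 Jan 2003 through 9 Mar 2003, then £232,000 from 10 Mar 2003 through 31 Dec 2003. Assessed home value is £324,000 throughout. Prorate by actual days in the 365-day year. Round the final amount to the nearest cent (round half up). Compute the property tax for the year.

1 Jan – 9 Mar 2003: 68 days, exemption £270,000 → (£324,000 − £270,000) × 1.45% × 68/365 = £145.8740
10 Mar – 31 Dec 2003: 297 days, exemption £232,000 → (£324,000 − £232,000) × 1.45% × 297/365 = £1,085.4740
Total = £1,231.3479

£1,231.35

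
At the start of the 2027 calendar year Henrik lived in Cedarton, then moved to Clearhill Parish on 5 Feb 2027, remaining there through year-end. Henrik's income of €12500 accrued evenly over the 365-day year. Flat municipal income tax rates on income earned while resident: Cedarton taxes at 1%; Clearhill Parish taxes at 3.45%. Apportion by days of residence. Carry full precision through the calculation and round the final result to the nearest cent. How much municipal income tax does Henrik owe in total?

€401.88

Cedarton, 1 Jan – 4 Feb 2027: 35 days → €12500 × 1% × 35/365 = €11.9863
Clearhill Parish, 5 Feb – 31 Dec 2027: 330 days → €12500 × 3.45% × 330/365 = €389.8973
Total = €401.8836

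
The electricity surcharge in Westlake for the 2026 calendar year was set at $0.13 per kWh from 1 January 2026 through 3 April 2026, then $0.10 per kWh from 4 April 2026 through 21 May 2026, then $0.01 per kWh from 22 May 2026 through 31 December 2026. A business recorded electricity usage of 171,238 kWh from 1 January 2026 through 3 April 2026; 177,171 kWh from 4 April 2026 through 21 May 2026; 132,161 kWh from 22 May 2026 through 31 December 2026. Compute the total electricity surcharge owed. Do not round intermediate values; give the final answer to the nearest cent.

1 January – 3 April 2026: 171,238 kWh at $0.13/kWh → $22,260.94
4 April – 21 May 2026: 177,171 kWh at $0.10/kWh → $17,717.10
22 May – 31 December 2026: 132,161 kWh at $0.01/kWh → $1,321.61

$41,299.65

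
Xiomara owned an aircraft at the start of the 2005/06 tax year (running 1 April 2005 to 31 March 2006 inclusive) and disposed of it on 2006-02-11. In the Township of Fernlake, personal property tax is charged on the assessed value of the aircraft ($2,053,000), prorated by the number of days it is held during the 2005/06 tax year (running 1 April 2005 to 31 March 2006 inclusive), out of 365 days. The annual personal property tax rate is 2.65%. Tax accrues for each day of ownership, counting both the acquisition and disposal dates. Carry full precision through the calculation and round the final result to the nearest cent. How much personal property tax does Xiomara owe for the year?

$47,249.94

Days held (2005-04-01 to 2006-02-11): 317 out of 365
Tax = $2,053,000 × 2.65% × 317/365 = $47,249.9356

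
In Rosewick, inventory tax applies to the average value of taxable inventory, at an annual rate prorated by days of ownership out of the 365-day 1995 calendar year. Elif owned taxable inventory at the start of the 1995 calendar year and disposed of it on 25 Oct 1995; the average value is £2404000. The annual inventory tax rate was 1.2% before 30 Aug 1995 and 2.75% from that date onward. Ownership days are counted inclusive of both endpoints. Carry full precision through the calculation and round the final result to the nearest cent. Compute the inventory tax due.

1 Jan – 29 Aug 1995: 241 days at 1.2% → £2404000 × 1.2% × 241/365 = £19047.5836
30 Aug – 25 Oct 1995: 57 days at 2.75% → £2404000 × 2.75% × 57/365 = £10324.0274
Total = £29371.6110

£29371.61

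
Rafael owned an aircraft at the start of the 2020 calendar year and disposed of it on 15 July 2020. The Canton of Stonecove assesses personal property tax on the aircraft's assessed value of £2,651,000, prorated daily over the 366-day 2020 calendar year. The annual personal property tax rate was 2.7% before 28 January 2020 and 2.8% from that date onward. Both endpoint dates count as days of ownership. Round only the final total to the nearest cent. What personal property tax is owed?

1 January – 27 January 2020: 27 days at 2.7% → £2,651,000 × 2.7% × 27/366 = £5,280.2705
28 January – 15 July 2020: 170 days at 2.8% → £2,651,000 × 2.8% × 170/366 = £34,477.4863
Total = £39,757.7568

£39,757.76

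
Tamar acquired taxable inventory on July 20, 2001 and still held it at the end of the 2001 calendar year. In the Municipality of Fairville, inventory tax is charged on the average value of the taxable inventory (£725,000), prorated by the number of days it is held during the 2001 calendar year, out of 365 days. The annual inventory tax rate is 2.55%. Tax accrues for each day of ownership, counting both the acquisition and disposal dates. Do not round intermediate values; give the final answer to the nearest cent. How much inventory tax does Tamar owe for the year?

£8,357.36

Days held (July 20 – December 31, 2001): 165 out of 365
Tax = £725,000 × 2.55% × 165/365 = £8,357.3630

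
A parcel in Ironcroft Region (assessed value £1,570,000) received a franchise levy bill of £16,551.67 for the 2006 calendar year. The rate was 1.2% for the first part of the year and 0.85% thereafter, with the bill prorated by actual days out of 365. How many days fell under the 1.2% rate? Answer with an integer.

213 days

Let d = days at the first rate; then 365 − d days at the second rate.
£1,570,000 × [1.2%·d + 0.85%·(365−d)] / 365 = £16,551.67
Solving gives d = 213, so the new rate took effect on August 2, 2006.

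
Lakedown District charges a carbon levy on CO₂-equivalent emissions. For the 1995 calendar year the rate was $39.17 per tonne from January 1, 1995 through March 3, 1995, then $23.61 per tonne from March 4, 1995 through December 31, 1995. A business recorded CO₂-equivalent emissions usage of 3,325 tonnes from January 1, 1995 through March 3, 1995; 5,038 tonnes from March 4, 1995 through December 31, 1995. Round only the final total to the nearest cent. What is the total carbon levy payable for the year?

$249187.43

January 1 – March 3, 1995: 3,325 tonnes at $39.17/tonne → $130240.25
March 4 – December 31, 1995: 5,038 tonnes at $23.61/tonne → $118947.18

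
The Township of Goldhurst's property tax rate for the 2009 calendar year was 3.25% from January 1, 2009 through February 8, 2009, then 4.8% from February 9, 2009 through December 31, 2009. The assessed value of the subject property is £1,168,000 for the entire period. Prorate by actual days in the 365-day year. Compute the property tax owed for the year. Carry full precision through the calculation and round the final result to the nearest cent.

£54,129.60

January 1 – February 8, 2009: 39 days at 3.25% → £1,168,000 × 3.25% × 39/365 = £4,056.0000
February 9 – December 31, 2009: 326 days at 4.8% → £1,168,000 × 4.8% × 326/365 = £50,073.6000
Total = £54,129.6000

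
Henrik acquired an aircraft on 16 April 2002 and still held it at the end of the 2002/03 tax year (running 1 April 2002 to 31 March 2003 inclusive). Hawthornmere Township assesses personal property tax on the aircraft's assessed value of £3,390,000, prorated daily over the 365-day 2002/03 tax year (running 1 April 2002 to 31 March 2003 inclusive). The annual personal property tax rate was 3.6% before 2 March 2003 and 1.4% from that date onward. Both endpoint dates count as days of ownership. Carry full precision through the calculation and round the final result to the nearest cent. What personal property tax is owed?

16 April 2002 – 1 March 2003: 320 days at 3.6% → £3,390,000 × 3.6% × 320/365 = £106,993.9726
2 March – 31 March 2003: 30 days at 1.4% → £3,390,000 × 1.4% × 30/365 = £3,900.8219
Total = £110,894.7945

£110,894.79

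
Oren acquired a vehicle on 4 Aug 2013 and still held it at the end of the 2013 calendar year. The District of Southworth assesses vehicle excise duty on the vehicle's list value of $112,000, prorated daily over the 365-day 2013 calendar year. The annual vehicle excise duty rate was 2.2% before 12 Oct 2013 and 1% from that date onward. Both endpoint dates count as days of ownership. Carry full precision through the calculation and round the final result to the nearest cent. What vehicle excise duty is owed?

$714.35

4 Aug – 11 Oct 2013: 69 days at 2.2% → $112,000 × 2.2% × 69/365 = $465.7973
12 Oct – 31 Dec 2013: 81 days at 1% → $112,000 × 1% × 81/365 = $248.5479
Total = $714.3452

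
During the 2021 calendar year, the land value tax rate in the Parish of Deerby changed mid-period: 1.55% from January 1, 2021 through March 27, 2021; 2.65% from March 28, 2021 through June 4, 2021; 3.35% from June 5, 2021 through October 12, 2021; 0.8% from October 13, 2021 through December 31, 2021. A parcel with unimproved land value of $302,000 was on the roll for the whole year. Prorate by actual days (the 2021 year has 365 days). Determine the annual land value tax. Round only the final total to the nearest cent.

$6,748.67

January 1 – March 27, 2021: 86 days at 1.55% → $302,000 × 1.55% × 86/365 = $1,102.9205
March 28 – June 4, 2021: 69 days at 2.65% → $302,000 × 2.65% × 69/365 = $1,512.8959
June 5 – October 12, 2021: 130 days at 3.35% → $302,000 × 3.35% × 130/365 = $3,603.3151
October 13 – December 31, 2021: 80 days at 0.8% → $302,000 × 0.8% × 80/365 = $529.5342
Total = $6,748.6658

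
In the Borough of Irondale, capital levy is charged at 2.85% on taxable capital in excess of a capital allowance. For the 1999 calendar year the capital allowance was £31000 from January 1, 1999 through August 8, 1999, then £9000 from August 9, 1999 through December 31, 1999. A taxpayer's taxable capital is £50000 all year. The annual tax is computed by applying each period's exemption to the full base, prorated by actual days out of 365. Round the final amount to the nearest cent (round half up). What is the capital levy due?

£790.58

January 1 – August 8, 1999: 220 days, exemption £31000 → (£50000 − £31000) × 2.85% × 220/365 = £326.3836
August 9 – December 31, 1999: 145 days, exemption £9000 → (£50000 − £9000) × 2.85% × 145/365 = £464.1986
Total = £790.5822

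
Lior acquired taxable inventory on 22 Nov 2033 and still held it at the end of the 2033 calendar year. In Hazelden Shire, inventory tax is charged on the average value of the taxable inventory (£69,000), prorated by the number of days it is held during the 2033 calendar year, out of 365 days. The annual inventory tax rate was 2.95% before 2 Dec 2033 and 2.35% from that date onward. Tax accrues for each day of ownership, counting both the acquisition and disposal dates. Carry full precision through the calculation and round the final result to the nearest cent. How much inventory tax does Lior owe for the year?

£189.04

22 Nov – 1 Dec 2033: 10 days at 2.95% → £69,000 × 2.95% × 10/365 = £55.7671
2 Dec – 31 Dec 2033: 30 days at 2.35% → £69,000 × 2.35% × 30/365 = £133.2740
Total = £189.0411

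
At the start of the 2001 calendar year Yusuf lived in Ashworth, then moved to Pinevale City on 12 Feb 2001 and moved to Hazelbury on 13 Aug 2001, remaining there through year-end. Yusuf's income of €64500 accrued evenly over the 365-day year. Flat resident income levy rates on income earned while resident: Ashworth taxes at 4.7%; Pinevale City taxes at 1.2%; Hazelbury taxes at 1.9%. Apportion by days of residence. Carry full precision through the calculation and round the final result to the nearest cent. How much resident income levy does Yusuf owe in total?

Ashworth, 1 Jan – 11 Feb 2001: 42 days → €64500 × 4.7% × 42/365 = €348.8301
Pinevale City, 12 Feb – 12 Aug 2001: 182 days → €64500 × 1.2% × 182/365 = €385.9397
Hazelbury, 13 Aug – 31 Dec 2001: 141 days → €64500 × 1.9% × 141/365 = €473.4123
Total = €1208.1822

€1208.18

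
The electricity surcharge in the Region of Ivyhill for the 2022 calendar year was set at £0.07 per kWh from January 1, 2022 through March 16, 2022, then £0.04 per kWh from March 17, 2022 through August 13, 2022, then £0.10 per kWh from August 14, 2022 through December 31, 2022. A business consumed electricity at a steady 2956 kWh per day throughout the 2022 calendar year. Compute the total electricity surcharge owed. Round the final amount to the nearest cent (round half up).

January 1 – March 16, 2022: 75 days × 2956 kWh/day = 221,700 kWh at £0.07/kWh → £15,519.00
March 17 – August 13, 2022: 150 days × 2956 kWh/day = 443,400 kWh at £0.04/kWh → £17,736.00
August 14 – December 31, 2022: 140 days × 2956 kWh/day = 413,840 kWh at £0.10/kWh → £41,384.00

£74,639.00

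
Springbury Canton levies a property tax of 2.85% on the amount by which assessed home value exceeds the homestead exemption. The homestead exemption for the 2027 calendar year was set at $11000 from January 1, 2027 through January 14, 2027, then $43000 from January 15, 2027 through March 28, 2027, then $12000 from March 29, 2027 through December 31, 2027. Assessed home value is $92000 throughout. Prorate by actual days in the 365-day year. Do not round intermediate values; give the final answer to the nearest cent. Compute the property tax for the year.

January 1 – January 14, 2027: 14 days, exemption $11000 → ($92000 − $11000) × 2.85% × 14/365 = $88.5452
January 15 – March 28, 2027: 73 days, exemption $43000 → ($92000 − $43000) × 2.85% × 73/365 = $279.3000
March 29 – December 31, 2027: 278 days, exemption $12000 → ($92000 − $12000) × 2.85% × 278/365 = $1736.5479
Total = $2104.3932

$2104.39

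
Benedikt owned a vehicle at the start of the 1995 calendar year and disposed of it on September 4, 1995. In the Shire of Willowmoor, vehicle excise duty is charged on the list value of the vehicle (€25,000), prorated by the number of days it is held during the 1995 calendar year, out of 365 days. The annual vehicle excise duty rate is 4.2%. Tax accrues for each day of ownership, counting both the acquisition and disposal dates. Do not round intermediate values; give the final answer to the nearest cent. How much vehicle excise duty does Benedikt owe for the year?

€710.55

Days held (January 1 – September 4, 1995): 247 out of 365
Tax = €25,000 × 4.2% × 247/365 = €710.5479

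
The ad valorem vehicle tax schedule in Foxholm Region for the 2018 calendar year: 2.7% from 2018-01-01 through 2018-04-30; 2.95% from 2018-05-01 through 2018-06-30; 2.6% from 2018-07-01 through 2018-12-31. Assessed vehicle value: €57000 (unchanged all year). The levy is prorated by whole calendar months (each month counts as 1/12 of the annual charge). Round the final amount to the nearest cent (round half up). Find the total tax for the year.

2018-01-01 to 2018-04-30: 4 months at 2.7% → €57000 × 2.7% × 4/12 = €513.0000
2018-05-01 to 2018-06-30: 2 months at 2.95% → €57000 × 2.95% × 2/12 = €280.2500
2018-07-01 to 2018-12-31: 6 months at 2.6% → €57000 × 2.6% × 6/12 = €741.0000
Total = €1534.2500

€1534.25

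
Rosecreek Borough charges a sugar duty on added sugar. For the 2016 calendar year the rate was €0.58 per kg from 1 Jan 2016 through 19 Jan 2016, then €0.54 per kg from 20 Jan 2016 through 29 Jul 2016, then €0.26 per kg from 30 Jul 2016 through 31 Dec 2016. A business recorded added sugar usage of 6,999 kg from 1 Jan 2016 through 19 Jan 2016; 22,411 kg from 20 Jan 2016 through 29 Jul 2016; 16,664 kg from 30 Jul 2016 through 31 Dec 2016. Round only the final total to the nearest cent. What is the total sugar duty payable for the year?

1 Jan – 19 Jan 2016: 6,999 kg at €0.58/kg → €4059.42
20 Jan – 29 Jul 2016: 22,411 kg at €0.54/kg → €12101.94
30 Jul – 31 Dec 2016: 16,664 kg at €0.26/kg → €4332.64

€20494.00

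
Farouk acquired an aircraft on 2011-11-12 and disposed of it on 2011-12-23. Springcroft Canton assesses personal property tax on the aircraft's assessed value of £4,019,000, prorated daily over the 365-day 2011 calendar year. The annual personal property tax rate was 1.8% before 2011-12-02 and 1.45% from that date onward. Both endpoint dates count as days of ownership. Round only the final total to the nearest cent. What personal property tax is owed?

2011-11-12 to 2011-12-01: 20 days at 1.8% → £4,019,000 × 1.8% × 20/365 = £3,963.9452
2011-12-02 to 2011-12-23: 22 days at 1.45% → £4,019,000 × 1.45% × 22/365 = £3,512.4959
Total = £7,476.4411

£7,476.44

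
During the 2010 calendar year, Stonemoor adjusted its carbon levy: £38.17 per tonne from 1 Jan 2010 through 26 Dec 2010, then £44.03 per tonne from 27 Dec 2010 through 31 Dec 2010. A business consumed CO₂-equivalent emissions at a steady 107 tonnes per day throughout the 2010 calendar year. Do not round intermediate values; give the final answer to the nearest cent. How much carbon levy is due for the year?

1 Jan – 26 Dec 2010: 360 days × 107 tonnes/day = 38,520 tonnes at £38.17/tonne → £1,470,308.40
27 Dec – 31 Dec 2010: 5 days × 107 tonnes/day = 535 tonnes at £44.03/tonne → £23,556.05

£1,493,864.45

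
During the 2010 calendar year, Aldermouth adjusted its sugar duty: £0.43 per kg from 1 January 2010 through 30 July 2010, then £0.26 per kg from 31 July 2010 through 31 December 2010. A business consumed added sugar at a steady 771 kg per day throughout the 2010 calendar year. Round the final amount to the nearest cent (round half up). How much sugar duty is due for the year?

1 January – 30 July 2010: 211 days × 771 kg/day = 162,681 kg at £0.43/kg → £69952.83
31 July – 31 December 2010: 154 days × 771 kg/day = 118,734 kg at £0.26/kg → £30870.84

£100823.67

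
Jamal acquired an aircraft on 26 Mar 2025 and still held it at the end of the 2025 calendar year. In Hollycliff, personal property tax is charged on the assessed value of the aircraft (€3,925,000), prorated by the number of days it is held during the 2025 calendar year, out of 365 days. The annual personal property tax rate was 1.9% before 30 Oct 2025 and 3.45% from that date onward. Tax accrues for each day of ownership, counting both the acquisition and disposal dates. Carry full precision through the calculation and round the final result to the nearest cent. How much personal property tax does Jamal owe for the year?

26 Mar – 29 Oct 2025: 218 days at 1.9% → €3,925,000 × 1.9% × 218/365 = €44,540.6849
30 Oct – 31 Dec 2025: 63 days at 3.45% → €3,925,000 × 3.45% × 63/365 = €23,372.5685
Total = €67,913.2534

€67,913.25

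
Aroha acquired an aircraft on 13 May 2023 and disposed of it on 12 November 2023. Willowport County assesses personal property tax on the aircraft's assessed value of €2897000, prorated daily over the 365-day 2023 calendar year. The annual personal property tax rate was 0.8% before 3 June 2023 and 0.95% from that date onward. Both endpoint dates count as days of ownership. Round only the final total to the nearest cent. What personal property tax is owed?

€13623.84

13 May – 2 June 2023: 21 days at 0.8% → €2897000 × 0.8% × 21/365 = €1333.4137
3 June – 12 November 2023: 163 days at 0.95% → €2897000 × 0.95% × 163/365 = €12290.4233
Total = €13623.8370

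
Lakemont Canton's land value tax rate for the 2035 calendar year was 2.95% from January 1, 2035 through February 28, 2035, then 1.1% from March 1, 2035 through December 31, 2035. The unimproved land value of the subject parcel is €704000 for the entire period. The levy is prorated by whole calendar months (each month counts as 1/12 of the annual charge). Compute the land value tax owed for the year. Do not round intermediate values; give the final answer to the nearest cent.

January 1 – February 28, 2035: 2 months at 2.95% → €704000 × 2.95% × 2/12 = €3461.3333
March 1 – December 31, 2035: 10 months at 1.1% → €704000 × 1.1% × 10/12 = €6453.3333
Total = €9914.6667

€9914.67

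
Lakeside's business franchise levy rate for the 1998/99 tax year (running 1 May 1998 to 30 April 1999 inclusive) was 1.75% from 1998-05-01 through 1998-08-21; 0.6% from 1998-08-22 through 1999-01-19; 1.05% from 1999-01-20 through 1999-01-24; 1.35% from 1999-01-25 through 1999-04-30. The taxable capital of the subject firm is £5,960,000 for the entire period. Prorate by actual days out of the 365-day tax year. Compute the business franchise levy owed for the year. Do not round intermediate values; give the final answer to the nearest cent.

1998-05-01 to 1998-08-21: 113 days at 1.75% → £5,960,000 × 1.75% × 113/365 = £32,290.1370
1998-08-22 to 1999-01-19: 151 days at 0.6% → £5,960,000 × 0.6% × 151/365 = £14,793.8630
1999-01-20 to 1999-01-24: 5 days at 1.05% → £5,960,000 × 1.05% × 5/365 = £857.2603
1999-01-25 to 1999-04-30: 96 days at 1.35% → £5,960,000 × 1.35% × 96/365 = £21,162.0822
Total = £69,103.3425

£69,103.34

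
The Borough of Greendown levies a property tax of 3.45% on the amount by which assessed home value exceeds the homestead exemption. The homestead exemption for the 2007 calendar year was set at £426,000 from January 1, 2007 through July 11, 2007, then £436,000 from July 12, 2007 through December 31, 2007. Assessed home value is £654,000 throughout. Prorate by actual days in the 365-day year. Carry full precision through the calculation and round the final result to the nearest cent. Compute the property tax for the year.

£7,702.48

January 1 – July 11, 2007: 192 days, exemption £426,000 → (£654,000 − £426,000) × 3.45% × 192/365 = £4,137.7315
July 12 – December 31, 2007: 173 days, exemption £436,000 → (£654,000 − £436,000) × 3.45% × 173/365 = £3,564.7479
Total = £7,702.4795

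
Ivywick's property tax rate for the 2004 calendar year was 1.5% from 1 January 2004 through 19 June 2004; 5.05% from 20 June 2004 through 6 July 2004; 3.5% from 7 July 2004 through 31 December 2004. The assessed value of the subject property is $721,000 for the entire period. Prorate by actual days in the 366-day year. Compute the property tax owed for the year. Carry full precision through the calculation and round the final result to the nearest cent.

$19,016.87

1 January – 19 June 2004: 171 days at 1.5% → $721,000 × 1.5% × 171/366 = $5,052.9098
20 June – 6 July 2004: 17 days at 5.05% → $721,000 × 5.05% × 17/366 = $1,691.1981
7 July – 31 December 2004: 178 days at 3.5% → $721,000 × 3.5% × 178/366 = $12,272.7596
Total = $19,016.8675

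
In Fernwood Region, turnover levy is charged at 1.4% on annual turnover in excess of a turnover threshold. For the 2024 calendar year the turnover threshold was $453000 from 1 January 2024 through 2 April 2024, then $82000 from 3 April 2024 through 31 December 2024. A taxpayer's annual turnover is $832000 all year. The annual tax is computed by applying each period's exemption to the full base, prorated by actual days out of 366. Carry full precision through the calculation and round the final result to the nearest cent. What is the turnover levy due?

1 January – 2 April 2024: 93 days, exemption $453000 → ($832000 − $453000) × 1.4% × 93/366 = $1348.2459
3 April – 31 December 2024: 273 days, exemption $82000 → ($832000 − $82000) × 1.4% × 273/366 = $7831.9672
Total = $9180.2131

$9180.21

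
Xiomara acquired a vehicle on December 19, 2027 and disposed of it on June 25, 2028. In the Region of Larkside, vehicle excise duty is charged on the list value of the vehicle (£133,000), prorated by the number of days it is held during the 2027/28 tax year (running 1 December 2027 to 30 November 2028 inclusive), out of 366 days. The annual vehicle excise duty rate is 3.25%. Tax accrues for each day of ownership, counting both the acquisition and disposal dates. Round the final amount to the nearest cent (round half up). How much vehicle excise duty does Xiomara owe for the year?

Days held (December 19, 2027 – June 25, 2028): 190 out of 366
Tax = £133,000 × 3.25% × 190/366 = £2,243.9208

£2,243.92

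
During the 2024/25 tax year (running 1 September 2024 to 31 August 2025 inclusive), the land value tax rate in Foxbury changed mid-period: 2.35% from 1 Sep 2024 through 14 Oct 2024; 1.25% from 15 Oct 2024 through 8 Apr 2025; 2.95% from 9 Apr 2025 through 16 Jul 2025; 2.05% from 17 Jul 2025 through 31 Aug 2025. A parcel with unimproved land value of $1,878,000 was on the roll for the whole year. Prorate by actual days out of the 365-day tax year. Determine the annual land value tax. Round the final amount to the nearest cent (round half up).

$36,518.10

1 Sep – 14 Oct 2024: 44 days at 2.35% → $1,878,000 × 2.35% × 44/365 = $5,320.1425
15 Oct 2024 – 8 Apr 2025: 176 days at 1.25% → $1,878,000 × 1.25% × 176/365 = $11,319.4521
9 Apr – 16 Jul 2025: 99 days at 2.95% → $1,878,000 × 2.95% × 99/365 = $15,026.5726
17 Jul – 31 Aug 2025: 46 days at 2.05% → $1,878,000 × 2.05% × 46/365 = $4,851.9288
Total = $36,518.0959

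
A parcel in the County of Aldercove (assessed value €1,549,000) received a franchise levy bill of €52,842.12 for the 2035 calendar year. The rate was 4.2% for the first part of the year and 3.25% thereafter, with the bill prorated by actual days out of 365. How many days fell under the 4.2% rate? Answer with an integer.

62 days

Let d = days at the first rate; then 365 − d days at the second rate.
€1,549,000 × [4.2%·d + 3.25%·(365−d)] / 365 = €52,842.12
Solving gives d = 62, so the new rate took effect on March 4, 2035.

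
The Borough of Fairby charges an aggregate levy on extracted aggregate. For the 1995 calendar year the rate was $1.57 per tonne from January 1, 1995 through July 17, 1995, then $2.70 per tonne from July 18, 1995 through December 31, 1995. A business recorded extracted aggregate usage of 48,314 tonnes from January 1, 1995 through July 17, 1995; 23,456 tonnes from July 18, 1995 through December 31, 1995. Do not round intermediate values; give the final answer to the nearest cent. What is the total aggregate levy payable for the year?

January 1 – July 17, 1995: 48,314 tonnes at $1.57/tonne → $75852.98
July 18 – December 31, 1995: 23,456 tonnes at $2.70/tonne → $63331.20

$139184.18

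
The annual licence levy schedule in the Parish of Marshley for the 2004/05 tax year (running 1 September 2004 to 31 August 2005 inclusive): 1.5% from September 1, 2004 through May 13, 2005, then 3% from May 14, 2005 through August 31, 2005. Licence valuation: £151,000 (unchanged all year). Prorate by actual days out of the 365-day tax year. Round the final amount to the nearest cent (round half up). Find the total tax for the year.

September 1, 2004 – May 13, 2005: 255 days at 1.5% → £151,000 × 1.5% × 255/365 = £1,582.3973
May 14 – August 31, 2005: 110 days at 3% → £151,000 × 3% × 110/365 = £1,365.2055
Total = £2,947.6027

£2,947.60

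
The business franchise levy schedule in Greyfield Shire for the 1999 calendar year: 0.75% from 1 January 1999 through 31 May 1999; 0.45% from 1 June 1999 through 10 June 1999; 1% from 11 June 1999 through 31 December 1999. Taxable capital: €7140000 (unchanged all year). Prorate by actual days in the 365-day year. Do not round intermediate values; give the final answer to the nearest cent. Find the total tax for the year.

€62939.59

1 January – 31 May 1999: 151 days at 0.75% → €7140000 × 0.75% × 151/365 = €22153.5616
1 June – 10 June 1999: 10 days at 0.45% → €7140000 × 0.45% × 10/365 = €880.2740
11 June – 31 December 1999: 204 days at 1% → €7140000 × 1% × 204/365 = €39905.7534
Total = €62939.5890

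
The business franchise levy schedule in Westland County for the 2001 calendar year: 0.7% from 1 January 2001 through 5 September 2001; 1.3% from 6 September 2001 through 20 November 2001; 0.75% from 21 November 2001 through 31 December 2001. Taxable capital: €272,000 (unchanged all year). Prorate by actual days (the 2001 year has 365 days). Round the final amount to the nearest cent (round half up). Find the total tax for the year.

€2,259.09

1 January – 5 September 2001: 248 days at 0.7% → €272,000 × 0.7% × 248/365 = €1,293.6767
6 September – 20 November 2001: 76 days at 1.3% → €272,000 × 1.3% × 76/365 = €736.2630
21 November – 31 December 2001: 41 days at 0.75% → €272,000 × 0.75% × 41/365 = €229.1507
Total = €2,259.0904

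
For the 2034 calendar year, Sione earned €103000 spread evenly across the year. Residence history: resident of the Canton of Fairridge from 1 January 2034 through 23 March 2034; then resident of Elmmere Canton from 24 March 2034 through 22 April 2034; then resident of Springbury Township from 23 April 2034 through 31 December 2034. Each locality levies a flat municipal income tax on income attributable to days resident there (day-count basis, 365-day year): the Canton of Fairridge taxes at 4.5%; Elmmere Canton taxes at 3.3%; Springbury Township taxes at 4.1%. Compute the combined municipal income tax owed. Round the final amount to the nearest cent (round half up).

The Canton of Fairridge, 1 January – 23 March 2034: 82 days → €103000 × 4.5% × 82/365 = €1041.2877
Elmmere Canton, 24 March – 22 April 2034: 30 days → €103000 × 3.3% × 30/365 = €279.3699
Springbury Township, 23 April – 31 December 2034: 253 days → €103000 × 4.1% × 253/365 = €2927.1753
Total = €4247.8329

€4247.83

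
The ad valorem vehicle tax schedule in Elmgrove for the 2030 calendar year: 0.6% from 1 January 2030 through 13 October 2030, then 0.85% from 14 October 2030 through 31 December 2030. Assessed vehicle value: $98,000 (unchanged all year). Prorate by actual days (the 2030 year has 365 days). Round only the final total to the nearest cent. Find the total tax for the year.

1 January – 13 October 2030: 286 days at 0.6% → $98,000 × 0.6% × 286/365 = $460.7342
14 October – 31 December 2030: 79 days at 0.85% → $98,000 × 0.85% × 79/365 = $180.2932
Total = $641.0274

$641.03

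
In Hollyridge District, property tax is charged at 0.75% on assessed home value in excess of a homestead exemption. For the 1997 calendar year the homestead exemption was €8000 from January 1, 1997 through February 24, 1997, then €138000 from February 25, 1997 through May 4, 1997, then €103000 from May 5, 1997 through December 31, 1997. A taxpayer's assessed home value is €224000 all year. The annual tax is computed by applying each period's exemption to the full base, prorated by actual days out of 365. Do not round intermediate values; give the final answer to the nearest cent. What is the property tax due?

€965.24

January 1 – February 24, 1997: 55 days, exemption €8000 → (€224000 − €8000) × 0.75% × 55/365 = €244.1096
February 25 – May 4, 1997: 69 days, exemption €138000 → (€224000 − €138000) × 0.75% × 69/365 = €121.9315
May 5 – December 31, 1997: 241 days, exemption €103000 → (€224000 − €103000) × 0.75% × 241/365 = €599.1986
Total = €965.2397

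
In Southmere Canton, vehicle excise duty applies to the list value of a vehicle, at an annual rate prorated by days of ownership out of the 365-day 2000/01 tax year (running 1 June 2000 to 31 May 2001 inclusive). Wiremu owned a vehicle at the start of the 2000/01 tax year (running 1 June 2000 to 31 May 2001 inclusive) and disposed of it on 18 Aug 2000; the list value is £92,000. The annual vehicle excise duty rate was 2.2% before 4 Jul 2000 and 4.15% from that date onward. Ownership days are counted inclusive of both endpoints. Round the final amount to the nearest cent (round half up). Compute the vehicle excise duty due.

1 Jun – 3 Jul 2000: 33 days at 2.2% → £92,000 × 2.2% × 33/365 = £182.9918
4 Jul – 18 Aug 2000: 46 days at 4.15% → £92,000 × 4.15% × 46/365 = £481.1726
Total = £664.1644

£664.16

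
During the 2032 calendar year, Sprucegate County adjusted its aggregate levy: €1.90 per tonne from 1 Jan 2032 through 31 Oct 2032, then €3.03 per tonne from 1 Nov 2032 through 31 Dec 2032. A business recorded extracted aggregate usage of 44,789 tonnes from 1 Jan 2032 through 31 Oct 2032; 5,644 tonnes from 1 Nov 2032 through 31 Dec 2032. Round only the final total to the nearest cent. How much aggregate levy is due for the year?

1 Jan – 31 Oct 2032: 44,789 tonnes at €1.90/tonne → €85,099.10
1 Nov – 31 Dec 2032: 5,644 tonnes at €3.03/tonne → €17,101.32

€102,200.42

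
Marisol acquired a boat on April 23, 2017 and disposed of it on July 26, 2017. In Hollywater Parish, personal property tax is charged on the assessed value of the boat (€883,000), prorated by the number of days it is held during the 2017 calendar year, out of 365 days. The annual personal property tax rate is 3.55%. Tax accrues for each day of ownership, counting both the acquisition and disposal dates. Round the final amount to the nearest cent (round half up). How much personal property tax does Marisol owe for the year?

€8,158.68

Days held (April 23 – July 26, 2017): 95 out of 365
Tax = €883,000 × 3.55% × 95/365 = €8,158.6781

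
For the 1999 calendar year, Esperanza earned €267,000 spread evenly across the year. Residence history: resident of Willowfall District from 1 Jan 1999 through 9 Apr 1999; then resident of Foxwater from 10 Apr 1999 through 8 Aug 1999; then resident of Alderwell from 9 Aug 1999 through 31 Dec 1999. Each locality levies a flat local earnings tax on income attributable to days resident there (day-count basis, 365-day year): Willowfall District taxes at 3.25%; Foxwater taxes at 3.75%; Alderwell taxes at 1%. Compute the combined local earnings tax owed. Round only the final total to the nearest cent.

€6,733.52

Willowfall District, 1 Jan – 9 Apr 1999: 99 days → €267,000 × 3.25% × 99/365 = €2,353.6233
Foxwater, 10 Apr – 8 Aug 1999: 121 days → €267,000 × 3.75% × 121/365 = €3,319.2123
Alderwell, 9 Aug – 31 Dec 1999: 145 days → €267,000 × 1% × 145/365 = €1,060.6849
Total = €6,733.5205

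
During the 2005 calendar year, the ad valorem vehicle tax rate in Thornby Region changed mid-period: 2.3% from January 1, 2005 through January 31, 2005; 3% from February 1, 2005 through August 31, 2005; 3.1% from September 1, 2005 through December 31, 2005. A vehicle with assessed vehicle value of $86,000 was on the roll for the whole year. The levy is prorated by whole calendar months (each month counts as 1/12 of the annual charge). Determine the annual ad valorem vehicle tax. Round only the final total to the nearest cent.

$2,558.50

January 1 – January 31, 2005: 1 month at 2.3% → $86,000 × 2.3% × 1/12 = $164.8333
February 1 – August 31, 2005: 7 months at 3% → $86,000 × 3% × 7/12 = $1,505.0000
September 1 – December 31, 2005: 4 months at 3.1% → $86,000 × 3.1% × 4/12 = $888.6667
Total = $2,558.5000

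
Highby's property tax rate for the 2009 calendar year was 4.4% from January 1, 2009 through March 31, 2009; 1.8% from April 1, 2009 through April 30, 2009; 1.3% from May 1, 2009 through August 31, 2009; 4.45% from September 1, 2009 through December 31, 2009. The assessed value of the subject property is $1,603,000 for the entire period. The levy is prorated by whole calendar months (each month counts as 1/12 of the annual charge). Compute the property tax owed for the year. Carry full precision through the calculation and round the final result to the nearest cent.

January 1 – March 31, 2009: 3 months at 4.4% → $1,603,000 × 4.4% × 3/12 = $17,633.0000
April 1 – April 30, 2009: 1 month at 1.8% → $1,603,000 × 1.8% × 1/12 = $2,404.5000
May 1 – August 31, 2009: 4 months at 1.3% → $1,603,000 × 1.3% × 4/12 = $6,946.3333
September 1 – December 31, 2009: 4 months at 4.45% → $1,603,000 × 4.45% × 4/12 = $23,777.8333
Total = $50,761.6667

$50,761.67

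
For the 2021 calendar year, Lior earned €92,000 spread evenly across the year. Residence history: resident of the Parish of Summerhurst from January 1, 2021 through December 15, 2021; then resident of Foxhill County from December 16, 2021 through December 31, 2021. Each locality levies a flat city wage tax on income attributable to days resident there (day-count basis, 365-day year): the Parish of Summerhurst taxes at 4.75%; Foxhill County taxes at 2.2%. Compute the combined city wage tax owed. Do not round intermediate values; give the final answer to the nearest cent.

The Parish of Summerhurst, January 1 – December 15, 2021: 349 days → €92,000 × 4.75% × 349/365 = €4,178.4384
Foxhill County, December 16 – December 31, 2021: 16 days → €92,000 × 2.2% × 16/365 = €88.7233
Total = €4,267.1616

€4,267.16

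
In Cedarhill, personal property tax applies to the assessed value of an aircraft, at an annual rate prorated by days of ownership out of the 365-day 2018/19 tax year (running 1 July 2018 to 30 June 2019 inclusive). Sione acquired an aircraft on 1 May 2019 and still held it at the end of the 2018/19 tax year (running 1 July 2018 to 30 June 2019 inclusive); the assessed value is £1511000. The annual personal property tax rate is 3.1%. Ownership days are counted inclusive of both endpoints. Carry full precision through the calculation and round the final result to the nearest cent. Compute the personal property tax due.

Days held (1 May – 30 Jun 2019): 61 out of 365
Tax = £1511000 × 3.1% × 61/365 = £7828.2219

£7828.22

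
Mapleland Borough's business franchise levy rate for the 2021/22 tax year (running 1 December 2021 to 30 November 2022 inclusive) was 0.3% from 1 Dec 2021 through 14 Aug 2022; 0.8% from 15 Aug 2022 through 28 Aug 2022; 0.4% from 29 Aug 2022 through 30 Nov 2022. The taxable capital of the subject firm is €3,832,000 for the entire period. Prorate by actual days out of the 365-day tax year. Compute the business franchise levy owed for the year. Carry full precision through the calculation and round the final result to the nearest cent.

€13,217.78

1 Dec 2021 – 14 Aug 2022: 257 days at 0.3% → €3,832,000 × 0.3% × 257/365 = €8,094.4438
15 Aug – 28 Aug 2022: 14 days at 0.8% → €3,832,000 × 0.8% × 14/365 = €1,175.8466
29 Aug – 30 Nov 2022: 94 days at 0.4% → €3,832,000 × 0.4% × 94/365 = €3,947.4849
Total = €13,217.7753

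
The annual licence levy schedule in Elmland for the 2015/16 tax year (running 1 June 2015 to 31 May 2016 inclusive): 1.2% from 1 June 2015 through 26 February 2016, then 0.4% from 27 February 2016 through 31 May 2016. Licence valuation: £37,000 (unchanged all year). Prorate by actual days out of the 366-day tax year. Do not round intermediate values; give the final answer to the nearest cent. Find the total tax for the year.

£367.17

1 June 2015 – 26 February 2016: 271 days at 1.2% → £37,000 × 1.2% × 271/366 = £328.7541
27 February – 31 May 2016: 95 days at 0.4% → £37,000 × 0.4% × 95/366 = £38.4153
Total = £367.1694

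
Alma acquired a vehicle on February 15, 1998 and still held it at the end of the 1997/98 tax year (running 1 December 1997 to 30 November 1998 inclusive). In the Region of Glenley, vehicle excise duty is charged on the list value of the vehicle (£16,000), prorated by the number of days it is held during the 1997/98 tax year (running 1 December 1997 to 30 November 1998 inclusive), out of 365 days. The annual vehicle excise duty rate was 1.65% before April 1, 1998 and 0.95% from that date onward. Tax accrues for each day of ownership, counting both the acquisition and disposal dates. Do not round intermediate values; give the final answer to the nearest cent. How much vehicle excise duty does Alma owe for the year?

£134.16

February 15 – March 31, 1998: 45 days at 1.65% → £16,000 × 1.65% × 45/365 = £32.5479
April 1 – November 30, 1998: 244 days at 0.95% → £16,000 × 0.95% × 244/365 = £101.6110
Total = £134.1589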